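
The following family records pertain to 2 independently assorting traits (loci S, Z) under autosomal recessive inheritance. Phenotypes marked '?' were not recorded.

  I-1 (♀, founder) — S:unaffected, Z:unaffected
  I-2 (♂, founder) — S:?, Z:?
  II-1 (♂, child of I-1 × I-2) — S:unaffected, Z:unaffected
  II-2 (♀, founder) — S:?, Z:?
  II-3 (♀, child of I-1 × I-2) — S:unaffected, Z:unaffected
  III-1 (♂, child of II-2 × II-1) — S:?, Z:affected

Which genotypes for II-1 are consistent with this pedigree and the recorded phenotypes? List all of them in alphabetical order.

S/I-1 un ·: SS|Ss
S/I-2 ? ·: SS|Ss|ss
S/II-1 un I-1×I-2: SS|Ss
S/II-2 ? ·: SS|Ss|ss
S/II-3 un I-1×I-2: SS|Ss
S/III-1 ? II-2×II-1: SS|Ss|ss
⇒ S over [I-1,I-2,II-1,II-2,II-3,III-1]: 84 consistent
Z/I-1 un ·: ZZ|Zz
Z/I-2 ? ·: ZZ|Zz|zz
Z/II-1 un I-1×I-2: Zz
Z/II-2 ? ·: Zz|zz
Z/II-3 un I-1×I-2: ZZ|Zz
Z/III-1 aff II-2×II-1: zz
⇒ Z over [I-1,I-2,II-1,II-2,II-3,III-1]: 16 consistent

II-1 ∈ {SS Zz, Ss Zz}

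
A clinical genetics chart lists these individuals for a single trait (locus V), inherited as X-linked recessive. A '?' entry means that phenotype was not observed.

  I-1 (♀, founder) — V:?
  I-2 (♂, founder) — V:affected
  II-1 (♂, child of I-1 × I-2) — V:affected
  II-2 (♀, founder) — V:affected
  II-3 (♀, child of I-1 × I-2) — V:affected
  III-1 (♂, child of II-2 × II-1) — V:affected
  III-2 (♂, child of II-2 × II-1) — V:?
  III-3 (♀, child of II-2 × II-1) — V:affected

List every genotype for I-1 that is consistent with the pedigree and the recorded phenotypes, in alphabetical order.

I-1 ∈ {X^VX^v, X^vX^v}

V/I-1 ? ·: X^VX^v|X^vX^v
V/I-2 aff ·: X^vY
V/II-1 aff I-1×I-2: X^vY
V/II-2 aff ·: X^vX^v
V/II-3 aff I-1×I-2: X^vX^v
V/III-1 aff II-2×II-1: X^vY
V/III-2 ? II-2×II-1: X^vY
V/III-3 aff II-2×II-1: X^vX^v
⇒ V over [I-1,I-2,II-1,II-2,II-3,III-1,III-2,III-3]: 2 consistent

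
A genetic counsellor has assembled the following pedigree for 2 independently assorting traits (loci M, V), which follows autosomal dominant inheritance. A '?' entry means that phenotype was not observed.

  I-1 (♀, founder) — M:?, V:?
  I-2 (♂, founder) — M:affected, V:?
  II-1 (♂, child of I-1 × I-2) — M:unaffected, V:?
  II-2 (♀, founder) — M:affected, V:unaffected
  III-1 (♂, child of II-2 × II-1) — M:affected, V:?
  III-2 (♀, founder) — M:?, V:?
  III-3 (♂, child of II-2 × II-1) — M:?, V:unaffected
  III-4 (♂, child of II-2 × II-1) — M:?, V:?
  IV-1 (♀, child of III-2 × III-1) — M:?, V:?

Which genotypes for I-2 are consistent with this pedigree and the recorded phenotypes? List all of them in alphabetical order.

I-2 ∈ {Mm VV, Mm Vv, Mm vv}

M/I-1 ? ·: mm|Mm
M/I-2 aff ·: Mm
M/II-1 un I-1×I-2: mm
M/II-2 aff ·: Mm|MM
M/III-1 aff II-2×II-1: Mm
M/III-2 ? ·: mm|Mm|MM
M/III-3 ? II-2×II-1: mm|Mm
M/III-4 ? II-2×II-1: mm|Mm
M/IV-1 ? III-2×III-1: mm|Mm|MM
⇒ M over [I-1,I-2,II-1,II-2,III-1,III-2,III-3,III-4,IV-1]: 70 consistent
V/I-1 ? ·: vv|Vv|VV
V/I-2 ? ·: vv|Vv|VV
V/II-1 ? I-1×I-2: vv|Vv
V/II-2 un ·: vv
V/III-1 ? II-2×II-1: vv|Vv
V/III-2 ? ·: vv|Vv|VV
V/III-3 un II-2×II-1: vv
V/III-4 ? II-2×II-1: vv|Vv
V/IV-1 ? III-2×III-1: vv|Vv|VV
⇒ V over [I-1,I-2,II-1,II-2,III-1,III-2,III-3,III-4,IV-1]: 170 consistent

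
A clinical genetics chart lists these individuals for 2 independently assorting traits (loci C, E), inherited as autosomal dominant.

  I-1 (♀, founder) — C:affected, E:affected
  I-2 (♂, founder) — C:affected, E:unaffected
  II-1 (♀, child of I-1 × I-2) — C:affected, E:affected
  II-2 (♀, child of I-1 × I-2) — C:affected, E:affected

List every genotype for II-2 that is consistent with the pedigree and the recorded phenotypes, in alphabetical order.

II-2 ∈ {CC Ee, Cc Ee}

C/I-1 aff ·: Cc|CC
C/I-2 aff ·: Cc|CC
C/II-1 aff I-1×I-2: Cc|CC
C/II-2 aff I-1×I-2: Cc|CC
⇒ C over [I-1,I-2,II-1,II-2]: 13 consistent
E/I-1 aff ·: Ee|EE
E/I-2 un ·: ee
E/II-1 aff I-1×I-2: Ee
E/II-2 aff I-1×I-2: Ee
⇒ E over [I-1,I-2,II-1,II-2]: 2 consistent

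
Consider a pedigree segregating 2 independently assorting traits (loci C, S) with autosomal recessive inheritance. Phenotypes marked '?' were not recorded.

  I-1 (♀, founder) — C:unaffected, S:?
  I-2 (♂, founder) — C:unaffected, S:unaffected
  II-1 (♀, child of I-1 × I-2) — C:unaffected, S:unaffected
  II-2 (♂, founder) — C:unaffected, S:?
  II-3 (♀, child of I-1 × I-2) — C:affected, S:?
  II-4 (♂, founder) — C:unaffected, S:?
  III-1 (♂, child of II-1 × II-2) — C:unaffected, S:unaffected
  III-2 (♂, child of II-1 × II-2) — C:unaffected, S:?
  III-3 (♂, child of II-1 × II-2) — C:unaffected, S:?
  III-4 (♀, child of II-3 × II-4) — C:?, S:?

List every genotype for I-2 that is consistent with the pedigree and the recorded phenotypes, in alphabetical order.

I-2 ∈ {Cc SS, Cc Ss}

C/I-1 un ·: Cc
C/I-2 un ·: Cc
C/II-1 un I-1×I-2: CC|Cc
C/II-2 un ·: CC|Cc
C/II-3 aff I-1×I-2: cc
C/II-4 un ·: CC|Cc
C/III-1 un II-1×II-2: CC|Cc
C/III-2 un II-1×II-2: CC|Cc
C/III-3 un II-1×II-2: CC|Cc
C/III-4 ? II-3×II-4: Cc|cc
⇒ C over [I-1,I-2,II-1,II-2,II-3,II-4,III-1,III-2,III-3,III-4]: 75 consistent
S/I-1 ? ·: SS|Ss|ss
S/I-2 un ·: SS|Ss
S/II-1 un I-1×I-2: SS|Ss
S/II-2 ? ·: SS|Ss|ss
S/II-3 ? I-1×I-2: SS|Ss|ss
S/II-4 ? ·: SS|Ss|ss
S/III-1 un II-1×II-2: SS|Ss
S/III-2 ? II-1×II-2: SS|Ss|ss
S/III-3 ? II-1×II-2: SS|Ss|ss
S/III-4 ? II-3×II-4: SS|Ss|ss
⇒ S over [I-1,I-2,II-1,II-2,II-3,II-4,III-1,III-2,III-3,III-4]: 2060 consistent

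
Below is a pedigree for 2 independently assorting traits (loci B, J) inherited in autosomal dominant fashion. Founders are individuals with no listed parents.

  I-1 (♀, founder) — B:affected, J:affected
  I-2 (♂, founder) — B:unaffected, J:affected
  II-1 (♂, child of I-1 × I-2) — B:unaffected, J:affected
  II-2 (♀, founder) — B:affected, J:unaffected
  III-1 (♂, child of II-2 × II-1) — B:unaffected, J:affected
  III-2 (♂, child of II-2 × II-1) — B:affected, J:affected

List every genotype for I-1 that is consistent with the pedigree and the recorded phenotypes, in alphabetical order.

B/I-1 aff ·: Bb
B/I-2 un ·: bb
B/II-1 un I-1×I-2: bb
B/II-2 aff ·: Bb
B/III-1 un II-2×II-1: bb
B/III-2 aff II-2×II-1: Bb
⇒ B over [I-1,I-2,II-1,II-2,III-1,III-2]: 1 consistent
J/I-1 aff ·: Jj|JJ
J/I-2 aff ·: Jj|JJ
J/II-1 aff I-1×I-2: Jj|JJ
J/II-2 un ·: jj
J/III-1 aff II-2×II-1: Jj
J/III-2 aff II-2×II-1: Jj
⇒ J over [I-1,I-2,II-1,II-2,III-1,III-2]: 7 consistent

I-1 ∈ {Bb JJ, Bb Jj}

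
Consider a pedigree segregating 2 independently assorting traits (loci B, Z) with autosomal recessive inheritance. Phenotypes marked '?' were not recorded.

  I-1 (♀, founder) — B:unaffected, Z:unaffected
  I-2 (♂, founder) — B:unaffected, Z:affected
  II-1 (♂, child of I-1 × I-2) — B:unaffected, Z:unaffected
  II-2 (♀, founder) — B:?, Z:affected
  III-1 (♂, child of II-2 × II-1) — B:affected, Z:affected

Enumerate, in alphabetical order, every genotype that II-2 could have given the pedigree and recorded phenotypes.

B/I-1 un ·: BB|Bb
B/I-2 un ·: BB|Bb
B/II-1 un I-1×I-2: Bb
B/II-2 ? ·: Bb|bb
B/III-1 aff II-2×II-1: bb
⇒ B over [I-1,I-2,II-1,II-2,III-1]: 6 consistent
Z/I-1 un ·: ZZ|Zz
Z/I-2 aff ·: zz
Z/II-1 un I-1×I-2: Zz
Z/II-2 aff ·: zz
Z/III-1 aff II-2×II-1: zz
⇒ Z over [I-1,I-2,II-1,II-2,III-1]: 2 consistent

II-2 ∈ {Bb zz, bb zz}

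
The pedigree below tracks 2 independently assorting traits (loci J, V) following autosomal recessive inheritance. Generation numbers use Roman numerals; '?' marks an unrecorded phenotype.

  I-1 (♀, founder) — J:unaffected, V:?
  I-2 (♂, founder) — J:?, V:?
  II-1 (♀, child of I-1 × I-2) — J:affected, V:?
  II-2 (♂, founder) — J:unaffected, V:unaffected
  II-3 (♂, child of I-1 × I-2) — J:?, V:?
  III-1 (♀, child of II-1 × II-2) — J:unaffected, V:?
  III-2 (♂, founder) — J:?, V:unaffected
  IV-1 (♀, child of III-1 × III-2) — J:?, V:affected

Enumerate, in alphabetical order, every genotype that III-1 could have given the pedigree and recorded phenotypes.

J/I-1 un ·: Jj
J/I-2 ? ·: Jj|jj
J/II-1 aff I-1×I-2: jj
J/II-2 un ·: JJ|Jj
J/II-3 ? I-1×I-2: JJ|Jj|jj
J/III-1 un II-1×II-2: Jj
J/III-2 ? ·: JJ|Jj|jj
J/IV-1 ? III-1×III-2: JJ|Jj|jj
⇒ J over [I-1,I-2,II-1,II-2,II-3,III-1,III-2,IV-1]: 70 consistent
V/I-1 ? ·: VV|Vv|vv
V/I-2 ? ·: VV|Vv|vv
V/II-1 ? I-1×I-2: VV|Vv|vv
V/II-2 un ·: VV|Vv
V/II-3 ? I-1×I-2: VV|Vv|vv
V/III-1 ? II-1×II-2: Vv|vv
V/III-2 un ·: Vv
V/IV-1 aff III-1×III-2: vv
⇒ V over [I-1,I-2,II-1,II-2,II-3,III-1,III-2,IV-1]: 71 consistent

III-1 ∈ {Jj Vv, Jj vv}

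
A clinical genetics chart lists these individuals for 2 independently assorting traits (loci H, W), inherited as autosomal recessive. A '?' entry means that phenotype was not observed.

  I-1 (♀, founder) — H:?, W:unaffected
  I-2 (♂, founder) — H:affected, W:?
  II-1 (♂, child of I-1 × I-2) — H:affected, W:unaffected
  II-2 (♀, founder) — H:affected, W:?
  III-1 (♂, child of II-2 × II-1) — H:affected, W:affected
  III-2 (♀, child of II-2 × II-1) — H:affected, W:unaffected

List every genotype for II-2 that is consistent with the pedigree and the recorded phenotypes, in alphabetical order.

H/I-1 ? ·: Hh|hh
H/I-2 aff ·: hh
H/II-1 aff I-1×I-2: hh
H/II-2 aff ·: hh
H/III-1 aff II-2×II-1: hh
H/III-2 aff II-2×II-1: hh
⇒ H over [I-1,I-2,II-1,II-2,III-1,III-2]: 2 consistent
W/I-1 un ·: WW|Ww
W/I-2 ? ·: WW|Ww|ww
W/II-1 un I-1×I-2: Ww
W/II-2 ? ·: Ww|ww
W/III-1 aff II-2×II-1: ww
W/III-2 un II-2×II-1: WW|Ww
⇒ W over [I-1,I-2,II-1,II-2,III-1,III-2]: 15 consistent

II-2 ∈ {hh Ww, hh ww}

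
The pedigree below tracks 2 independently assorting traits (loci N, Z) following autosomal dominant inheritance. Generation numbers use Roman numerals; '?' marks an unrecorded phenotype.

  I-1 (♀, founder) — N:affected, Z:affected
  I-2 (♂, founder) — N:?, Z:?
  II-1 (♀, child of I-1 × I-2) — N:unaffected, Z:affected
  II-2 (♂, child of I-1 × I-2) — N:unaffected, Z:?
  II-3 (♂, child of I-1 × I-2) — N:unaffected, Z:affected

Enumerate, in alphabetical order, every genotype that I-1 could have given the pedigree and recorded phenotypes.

I-1 ∈ {Nn ZZ, Nn Zz}

N/I-1 aff ·: Nn
N/I-2 ? ·: nn|Nn
N/II-1 un I-1×I-2: nn
N/II-2 un I-1×I-2: nn
N/II-3 un I-1×I-2: nn
⇒ N over [I-1,I-2,II-1,II-2,II-3]: 2 consistent
Z/I-1 aff ·: Zz|ZZ
Z/I-2 ? ·: zz|Zz|ZZ
Z/II-1 aff I-1×I-2: Zz|ZZ
Z/II-2 ? I-1×I-2: zz|Zz|ZZ
Z/II-3 aff I-1×I-2: Zz|ZZ
⇒ Z over [I-1,I-2,II-1,II-2,II-3]: 32 consistent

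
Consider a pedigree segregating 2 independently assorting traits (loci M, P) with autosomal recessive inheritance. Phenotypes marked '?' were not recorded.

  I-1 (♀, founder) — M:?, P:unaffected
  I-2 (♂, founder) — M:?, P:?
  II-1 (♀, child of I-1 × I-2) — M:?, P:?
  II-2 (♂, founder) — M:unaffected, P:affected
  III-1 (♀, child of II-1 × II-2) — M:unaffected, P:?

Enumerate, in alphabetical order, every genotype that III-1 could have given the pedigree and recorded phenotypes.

III-1 ∈ {MM Pp, MM pp, Mm Pp, Mm pp}

M/I-1 ? ·: MM|Mm|mm
M/I-2 ? ·: MM|Mm|mm
M/II-1 ? I-1×I-2: MM|Mm|mm
M/II-2 un ·: MM|Mm
M/III-1 un II-1×II-2: MM|Mm
⇒ M over [I-1,I-2,II-1,II-2,III-1]: 48 consistent
P/I-1 un ·: PP|Pp
P/I-2 ? ·: PP|Pp|pp
P/II-1 ? I-1×I-2: PP|Pp|pp
P/II-2 aff ·: pp
P/III-1 ? II-1×II-2: Pp|pp
⇒ P over [I-1,I-2,II-1,II-2,III-1]: 16 consistent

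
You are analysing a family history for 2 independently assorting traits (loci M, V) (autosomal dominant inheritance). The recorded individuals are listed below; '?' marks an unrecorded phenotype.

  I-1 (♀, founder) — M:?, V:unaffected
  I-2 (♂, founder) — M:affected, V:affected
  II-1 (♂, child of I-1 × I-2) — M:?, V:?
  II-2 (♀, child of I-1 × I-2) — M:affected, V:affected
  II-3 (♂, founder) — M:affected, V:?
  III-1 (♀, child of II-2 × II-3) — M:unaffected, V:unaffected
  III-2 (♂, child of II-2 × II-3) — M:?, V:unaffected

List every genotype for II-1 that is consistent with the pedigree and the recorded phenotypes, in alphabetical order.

II-1 ∈ {MM Vv, MM vv, Mm Vv, Mm vv, mm Vv, mm vv}

M/I-1 ? ·: mm|Mm|MM
M/I-2 aff ·: Mm|MM
M/II-1 ? I-1×I-2: mm|Mm|MM
M/II-2 aff I-1×I-2: Mm
M/II-3 aff ·: Mm
M/III-1 un II-2×II-3: mm
M/III-2 ? II-2×II-3: mm|Mm|MM
⇒ M over [I-1,I-2,II-1,II-2,II-3,III-1,III-2]: 30 consistent
V/I-1 un ·: vv
V/I-2 aff ·: Vv|VV
V/II-1 ? I-1×I-2: vv|Vv
V/II-2 aff I-1×I-2: Vv
V/II-3 ? ·: vv|Vv
V/III-1 un II-2×II-3: vv
V/III-2 un II-2×II-3: vv
⇒ V over [I-1,I-2,II-1,II-2,II-3,III-1,III-2]: 6 consistent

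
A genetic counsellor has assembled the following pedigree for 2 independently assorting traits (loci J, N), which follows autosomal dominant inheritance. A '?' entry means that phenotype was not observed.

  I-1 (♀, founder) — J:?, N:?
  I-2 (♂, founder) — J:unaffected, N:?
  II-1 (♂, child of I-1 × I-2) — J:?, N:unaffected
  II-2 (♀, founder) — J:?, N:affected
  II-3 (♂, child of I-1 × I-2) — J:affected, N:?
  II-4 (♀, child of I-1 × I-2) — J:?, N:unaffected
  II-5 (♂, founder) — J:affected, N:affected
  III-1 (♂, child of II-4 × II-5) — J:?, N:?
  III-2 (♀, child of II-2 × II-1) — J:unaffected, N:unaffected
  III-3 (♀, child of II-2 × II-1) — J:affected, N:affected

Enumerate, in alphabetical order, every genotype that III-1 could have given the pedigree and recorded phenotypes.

J/I-1 ? ·: Jj|JJ
J/I-2 un ·: jj
J/II-1 ? I-1×I-2: jj|Jj
J/II-2 ? ·: jj|Jj
J/II-3 aff I-1×I-2: Jj
J/II-4 ? I-1×I-2: jj|Jj
J/II-5 aff ·: Jj|JJ
J/III-1 ? II-4×II-5: jj|Jj|JJ
J/III-2 un II-2×II-1: jj
J/III-3 aff II-2×II-1: Jj|JJ
⇒ J over [I-1,I-2,II-1,II-2,II-3,II-4,II-5,III-1,III-2,III-3]: 47 consistent
N/I-1 ? ·: nn|Nn
N/I-2 ? ·: nn|Nn
N/II-1 un I-1×I-2: nn
N/II-2 aff ·: Nn
N/II-3 ? I-1×I-2: nn|Nn|NN
N/II-4 un I-1×I-2: nn
N/II-5 aff ·: Nn|NN
N/III-1 ? II-4×II-5: nn|Nn
N/III-2 un II-2×II-1: nn
N/III-3 aff II-2×II-1: Nn
⇒ N over [I-1,I-2,II-1,II-2,II-3,II-4,II-5,III-1,III-2,III-3]: 24 consistent

III-1 ∈ {JJ Nn, JJ nn, Jj Nn, Jj nn, jj Nn, jj nn}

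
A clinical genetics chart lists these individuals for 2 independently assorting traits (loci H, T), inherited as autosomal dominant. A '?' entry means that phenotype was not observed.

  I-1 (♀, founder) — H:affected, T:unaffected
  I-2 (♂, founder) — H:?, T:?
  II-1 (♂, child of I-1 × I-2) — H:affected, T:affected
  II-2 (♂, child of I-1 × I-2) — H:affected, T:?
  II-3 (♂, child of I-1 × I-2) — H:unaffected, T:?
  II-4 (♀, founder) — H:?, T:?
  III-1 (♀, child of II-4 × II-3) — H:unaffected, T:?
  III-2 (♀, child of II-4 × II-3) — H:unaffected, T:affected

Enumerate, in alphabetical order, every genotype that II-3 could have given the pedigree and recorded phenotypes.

II-3 ∈ {hh Tt, hh tt}

H/I-1 aff ·: Hh
H/I-2 ? ·: hh|Hh
H/II-1 aff I-1×I-2: Hh|HH
H/II-2 aff I-1×I-2: Hh|HH
H/II-3 un I-1×I-2: hh
H/II-4 ? ·: hh|Hh
H/III-1 un II-4×II-3: hh
H/III-2 un II-4×II-3: hh
⇒ H over [I-1,I-2,II-1,II-2,II-3,II-4,III-1,III-2]: 10 consistent
T/I-1 un ·: tt
T/I-2 ? ·: Tt|TT
T/II-1 aff I-1×I-2: Tt
T/II-2 ? I-1×I-2: tt|Tt
T/II-3 ? I-1×I-2: tt|Tt
T/II-4 ? ·: tt|Tt|TT
T/III-1 ? II-4×II-3: tt|Tt|TT
T/III-2 aff II-4×II-3: Tt|TT
⇒ T over [I-1,I-2,II-1,II-2,II-3,II-4,III-1,III-2]: 42 consistent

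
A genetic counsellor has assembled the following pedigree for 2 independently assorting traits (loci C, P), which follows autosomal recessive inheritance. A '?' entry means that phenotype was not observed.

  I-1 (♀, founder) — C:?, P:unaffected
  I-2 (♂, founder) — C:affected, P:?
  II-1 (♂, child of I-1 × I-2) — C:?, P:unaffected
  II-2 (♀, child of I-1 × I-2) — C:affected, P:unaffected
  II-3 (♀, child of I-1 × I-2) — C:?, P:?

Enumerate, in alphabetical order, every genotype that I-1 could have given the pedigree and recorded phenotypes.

C/I-1 ? ·: Cc|cc
C/I-2 aff ·: cc
C/II-1 ? I-1×I-2: Cc|cc
C/II-2 aff I-1×I-2: cc
C/II-3 ? I-1×I-2: Cc|cc
⇒ C over [I-1,I-2,II-1,II-2,II-3]: 5 consistent
P/I-1 un ·: PP|Pp
P/I-2 ? ·: PP|Pp|pp
P/II-1 un I-1×I-2: PP|Pp
P/II-2 un I-1×I-2: PP|Pp
P/II-3 ? I-1×I-2: PP|Pp|pp
⇒ P over [I-1,I-2,II-1,II-2,II-3]: 32 consistent

I-1 ∈ {Cc PP, Cc Pp, cc PP, cc Pp}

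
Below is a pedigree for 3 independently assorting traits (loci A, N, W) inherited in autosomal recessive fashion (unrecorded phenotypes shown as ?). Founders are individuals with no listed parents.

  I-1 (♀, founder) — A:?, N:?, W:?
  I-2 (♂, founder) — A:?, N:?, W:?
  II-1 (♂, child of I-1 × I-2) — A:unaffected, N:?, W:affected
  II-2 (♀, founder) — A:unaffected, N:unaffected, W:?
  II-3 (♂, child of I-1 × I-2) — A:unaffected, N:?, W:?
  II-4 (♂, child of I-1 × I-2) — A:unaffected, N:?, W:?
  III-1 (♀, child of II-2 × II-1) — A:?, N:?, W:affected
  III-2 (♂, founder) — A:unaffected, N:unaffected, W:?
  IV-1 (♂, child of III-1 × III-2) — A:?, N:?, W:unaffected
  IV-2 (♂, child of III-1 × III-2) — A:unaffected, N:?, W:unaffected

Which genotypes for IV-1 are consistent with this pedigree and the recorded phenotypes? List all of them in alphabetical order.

IV-1 ∈ {AA NN Ww, AA Nn Ww, AA nn Ww, Aa NN Ww, Aa Nn Ww, Aa nn Ww, aa NN Ww, aa Nn Ww, aa nn Ww}

A/I-1 ? ·: AA|Aa|aa
A/I-2 ? ·: AA|Aa|aa
A/II-1 un I-1×I-2: AA|Aa
A/II-2 un ·: AA|Aa
A/II-3 un I-1×I-2: AA|Aa
A/II-4 un I-1×I-2: AA|Aa
A/III-1 ? II-2×II-1: AA|Aa|aa
A/III-2 un ·: AA|Aa
A/IV-1 ? III-1×III-2: AA|Aa|aa
A/IV-2 un III-1×III-2: AA|Aa
⇒ A over [I-1,I-2,II-1,II-2,II-3,II-4,III-1,III-2,IV-1,IV-2]: 788 consistent
N/I-1 ? ·: NN|Nn|nn
N/I-2 ? ·: NN|Nn|nn
N/II-1 ? I-1×I-2: NN|Nn|nn
N/II-2 un ·: NN|Nn
N/II-3 ? I-1×I-2: NN|Nn|nn
N/II-4 ? I-1×I-2: NN|Nn|nn
N/III-1 ? II-2×II-1: NN|Nn|nn
N/III-2 un ·: NN|Nn
N/IV-1 ? III-1×III-2: NN|Nn|nn
N/IV-2 ? III-1×III-2: NN|Nn|nn
⇒ N over [I-1,I-2,II-1,II-2,II-3,II-4,III-1,III-2,IV-1,IV-2]: 2079 consistent
W/I-1 ? ·: Ww|ww
W/I-2 ? ·: Ww|ww
W/II-1 aff I-1×I-2: ww
W/II-2 ? ·: Ww|ww
W/II-3 ? I-1×I-2: WW|Ww|ww
W/II-4 ? I-1×I-2: WW|Ww|ww
W/III-1 aff II-2×II-1: ww
W/III-2 ? ·: WW|Ww
W/IV-1 un III-1×III-2: Ww
W/IV-2 un III-1×III-2: Ww
⇒ W over [I-1,I-2,II-1,II-2,II-3,II-4,III-1,III-2,IV-1,IV-2]: 72 consistent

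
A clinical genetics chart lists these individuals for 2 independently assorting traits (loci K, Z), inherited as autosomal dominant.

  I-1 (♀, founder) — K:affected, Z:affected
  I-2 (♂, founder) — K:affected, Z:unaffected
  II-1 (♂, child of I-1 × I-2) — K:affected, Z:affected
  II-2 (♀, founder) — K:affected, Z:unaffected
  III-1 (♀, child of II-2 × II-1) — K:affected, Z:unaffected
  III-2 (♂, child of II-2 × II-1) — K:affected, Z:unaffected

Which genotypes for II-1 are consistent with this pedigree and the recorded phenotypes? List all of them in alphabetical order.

II-1 ∈ {KK Zz, Kk Zz}

K/I-1 aff ·: Kk|KK
K/I-2 aff ·: Kk|KK
K/II-1 aff I-1×I-2: Kk|KK
K/II-2 aff ·: Kk|KK
K/III-1 aff II-2×II-1: Kk|KK
K/III-2 aff II-2×II-1: Kk|KK
⇒ K over [I-1,I-2,II-1,II-2,III-1,III-2]: 44 consistent
Z/I-1 aff ·: Zz|ZZ
Z/I-2 un ·: zz
Z/II-1 aff I-1×I-2: Zz
Z/II-2 un ·: zz
Z/III-1 un II-2×II-1: zz
Z/III-2 un II-2×II-1: zz
⇒ Z over [I-1,I-2,II-1,II-2,III-1,III-2]: 2 consistent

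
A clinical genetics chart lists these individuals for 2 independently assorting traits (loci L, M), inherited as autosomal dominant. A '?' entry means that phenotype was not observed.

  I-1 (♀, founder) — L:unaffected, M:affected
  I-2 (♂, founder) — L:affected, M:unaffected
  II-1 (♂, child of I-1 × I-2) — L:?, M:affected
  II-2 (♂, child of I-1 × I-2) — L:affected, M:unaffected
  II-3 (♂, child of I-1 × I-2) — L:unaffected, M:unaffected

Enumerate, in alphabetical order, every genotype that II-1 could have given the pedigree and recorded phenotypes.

II-1 ∈ {Ll Mm, ll Mm}

L/I-1 un ·: ll
L/I-2 aff ·: Ll
L/II-1 ? I-1×I-2: ll|Ll
L/II-2 aff I-1×I-2: Ll
L/II-3 un I-1×I-2: ll
⇒ L over [I-1,I-2,II-1,II-2,II-3]: 2 consistent
M/I-1 aff ·: Mm
M/I-2 un ·: mm
M/II-1 aff I-1×I-2: Mm
M/II-2 un I-1×I-2: mm
M/II-3 un I-1×I-2: mm
⇒ M over [I-1,I-2,II-1,II-2,II-3]: 1 consistent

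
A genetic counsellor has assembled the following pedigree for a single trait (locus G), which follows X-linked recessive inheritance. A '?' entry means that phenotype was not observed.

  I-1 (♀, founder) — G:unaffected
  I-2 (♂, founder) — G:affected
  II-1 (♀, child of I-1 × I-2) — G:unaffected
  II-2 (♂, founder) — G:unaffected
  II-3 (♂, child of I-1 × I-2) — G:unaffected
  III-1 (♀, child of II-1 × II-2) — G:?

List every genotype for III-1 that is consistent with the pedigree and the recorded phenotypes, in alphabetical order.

G/I-1 un ·: X^GX^G|X^GX^g
G/I-2 aff ·: X^gY
G/II-1 un I-1×I-2: X^GX^g
G/II-2 un ·: X^GY
G/II-3 un I-1×I-2: X^GY
G/III-1 ? II-1×II-2: X^GX^G|X^GX^g
⇒ G over [I-1,I-2,II-1,II-2,II-3,III-1]: 4 consistent

III-1 ∈ {X^GX^G, X^GX^g}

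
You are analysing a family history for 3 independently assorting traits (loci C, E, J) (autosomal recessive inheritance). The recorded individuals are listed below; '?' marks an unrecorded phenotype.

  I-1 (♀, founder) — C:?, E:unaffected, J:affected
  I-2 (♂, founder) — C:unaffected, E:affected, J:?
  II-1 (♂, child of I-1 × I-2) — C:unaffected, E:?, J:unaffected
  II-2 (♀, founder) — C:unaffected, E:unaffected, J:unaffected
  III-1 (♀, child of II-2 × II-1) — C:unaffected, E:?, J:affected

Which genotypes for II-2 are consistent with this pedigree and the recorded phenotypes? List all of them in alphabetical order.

C/I-1 ? ·: CC|Cc|cc
C/I-2 un ·: CC|Cc
C/II-1 un I-1×I-2: CC|Cc
C/II-2 un ·: CC|Cc
C/III-1 un II-2×II-1: CC|Cc
⇒ C over [I-1,I-2,II-1,II-2,III-1]: 32 consistent
E/I-1 un ·: EE|Ee
E/I-2 aff ·: ee
E/II-1 ? I-1×I-2: Ee|ee
E/II-2 un ·: EE|Ee
E/III-1 ? II-2×II-1: EE|Ee|ee
⇒ E over [I-1,I-2,II-1,II-2,III-1]: 13 consistent
J/I-1 aff ·: jj
J/I-2 ? ·: JJ|Jj
J/II-1 un I-1×I-2: Jj
J/II-2 un ·: Jj
J/III-1 aff II-2×II-1: jj
⇒ J over [I-1,I-2,II-1,II-2,III-1]: 2 consistent

II-2 ∈ {CC EE Jj, CC Ee Jj, Cc EE Jj, Cc Ee Jj}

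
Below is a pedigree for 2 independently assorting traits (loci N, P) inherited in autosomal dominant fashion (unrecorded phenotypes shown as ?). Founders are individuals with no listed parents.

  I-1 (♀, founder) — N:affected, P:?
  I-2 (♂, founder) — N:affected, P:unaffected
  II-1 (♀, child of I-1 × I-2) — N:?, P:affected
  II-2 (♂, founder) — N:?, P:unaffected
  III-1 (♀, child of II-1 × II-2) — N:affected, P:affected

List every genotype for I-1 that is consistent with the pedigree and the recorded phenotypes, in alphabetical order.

N/I-1 aff ·: Nn|NN
N/I-2 aff ·: Nn|NN
N/II-1 ? I-1×I-2: nn|Nn|NN
N/II-2 ? ·: nn|Nn|NN
N/III-1 aff II-1×II-2: Nn|NN
⇒ N over [I-1,I-2,II-1,II-2,III-1]: 33 consistent
P/I-1 ? ·: Pp|PP
P/I-2 un ·: pp
P/II-1 aff I-1×I-2: Pp
P/II-2 un ·: pp
P/III-1 aff II-1×II-2: Pp
⇒ P over [I-1,I-2,II-1,II-2,III-1]: 2 consistent

I-1 ∈ {NN PP, NN Pp, Nn PP, Nn Pp}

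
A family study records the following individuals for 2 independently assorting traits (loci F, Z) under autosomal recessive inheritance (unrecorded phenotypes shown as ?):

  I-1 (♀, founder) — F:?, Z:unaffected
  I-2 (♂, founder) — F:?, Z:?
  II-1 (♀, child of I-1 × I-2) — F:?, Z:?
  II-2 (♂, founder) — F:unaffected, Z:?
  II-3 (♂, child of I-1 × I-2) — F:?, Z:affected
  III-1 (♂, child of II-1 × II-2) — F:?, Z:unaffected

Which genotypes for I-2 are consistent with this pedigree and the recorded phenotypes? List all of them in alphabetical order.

I-2 ∈ {FF Zz, FF zz, Ff Zz, Ff zz, ff Zz, ff zz}

F/I-1 ? ·: FF|Ff|ff
F/I-2 ? ·: FF|Ff|ff
F/II-1 ? I-1×I-2: FF|Ff|ff
F/II-2 un ·: FF|Ff
F/II-3 ? I-1×I-2: FF|Ff|ff
F/III-1 ? II-1×II-2: FF|Ff|ff
⇒ F over [I-1,I-2,II-1,II-2,II-3,III-1]: 113 consistent
Z/I-1 un ·: Zz
Z/I-2 ? ·: Zz|zz
Z/II-1 ? I-1×I-2: ZZ|Zz|zz
Z/II-2 ? ·: ZZ|Zz|zz
Z/II-3 aff I-1×I-2: zz
Z/III-1 un II-1×II-2: ZZ|Zz
⇒ Z over [I-1,I-2,II-1,II-2,II-3,III-1]: 18 consistent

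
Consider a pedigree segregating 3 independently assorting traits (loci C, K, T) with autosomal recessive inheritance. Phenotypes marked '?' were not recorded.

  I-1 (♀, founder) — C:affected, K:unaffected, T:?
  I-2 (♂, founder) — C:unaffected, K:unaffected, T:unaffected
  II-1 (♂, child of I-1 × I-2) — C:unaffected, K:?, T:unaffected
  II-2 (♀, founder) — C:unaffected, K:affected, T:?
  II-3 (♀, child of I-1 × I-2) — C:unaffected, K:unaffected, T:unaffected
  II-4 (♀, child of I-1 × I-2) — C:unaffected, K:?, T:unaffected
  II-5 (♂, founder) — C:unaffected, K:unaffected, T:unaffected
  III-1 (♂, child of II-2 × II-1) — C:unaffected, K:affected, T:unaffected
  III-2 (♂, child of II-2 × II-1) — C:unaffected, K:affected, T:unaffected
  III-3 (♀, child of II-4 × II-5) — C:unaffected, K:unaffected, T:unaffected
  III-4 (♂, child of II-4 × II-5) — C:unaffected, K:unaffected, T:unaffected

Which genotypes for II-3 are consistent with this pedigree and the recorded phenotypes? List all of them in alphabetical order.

II-3 ∈ {Cc KK TT, Cc KK Tt, Cc Kk TT, Cc Kk Tt}

C/I-1 aff ·: cc
C/I-2 un ·: CC|Cc
C/II-1 un I-1×I-2: Cc
C/II-2 un ·: CC|Cc
C/II-3 un I-1×I-2: Cc
C/II-4 un I-1×I-2: Cc
C/II-5 un ·: CC|Cc
C/III-1 un II-2×II-1: CC|Cc
C/III-2 un II-2×II-1: CC|Cc
C/III-3 un II-4×II-5: CC|Cc
C/III-4 un II-4×II-5: CC|Cc
⇒ C over [I-1,I-2,II-1,II-2,II-3,II-4,II-5,III-1,III-2,III-3,III-4]: 128 consistent
K/I-1 un ·: KK|Kk
K/I-2 un ·: KK|Kk
K/II-1 ? I-1×I-2: Kk|kk
K/II-2 aff ·: kk
K/II-3 un I-1×I-2: KK|Kk
K/II-4 ? I-1×I-2: KK|Kk|kk
K/II-5 un ·: KK|Kk
K/III-1 aff II-2×II-1: kk
K/III-2 aff II-2×II-1: kk
K/III-3 un II-4×II-5: KK|Kk
K/III-4 un II-4×II-5: KK|Kk
⇒ K over [I-1,I-2,II-1,II-2,II-3,II-4,II-5,III-1,III-2,III-3,III-4]: 112 consistent
T/I-1 ? ·: TT|Tt|tt
T/I-2 un ·: TT|Tt
T/II-1 un I-1×I-2: TT|Tt
T/II-2 ? ·: TT|Tt|tt
T/II-3 un I-1×I-2: TT|Tt
T/II-4 un I-1×I-2: TT|Tt
T/II-5 un ·: TT|Tt
T/III-1 un II-2×II-1: TT|Tt
T/III-2 un II-2×II-1: TT|Tt
T/III-3 un II-4×II-5: TT|Tt
T/III-4 un II-4×II-5: TT|Tt
⇒ T over [I-1,I-2,II-1,II-2,II-3,II-4,II-5,III-1,III-2,III-3,III-4]: 1344 consistent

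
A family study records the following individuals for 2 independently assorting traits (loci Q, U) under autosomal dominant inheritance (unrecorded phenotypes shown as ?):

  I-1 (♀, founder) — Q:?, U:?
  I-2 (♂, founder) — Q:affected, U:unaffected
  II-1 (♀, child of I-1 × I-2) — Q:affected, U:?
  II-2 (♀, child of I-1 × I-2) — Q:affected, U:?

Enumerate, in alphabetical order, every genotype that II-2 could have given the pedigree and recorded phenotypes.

Q/I-1 ? ·: qq|Qq|QQ
Q/I-2 aff ·: Qq|QQ
Q/II-1 aff I-1×I-2: Qq|QQ
Q/II-2 aff I-1×I-2: Qq|QQ
⇒ Q over [I-1,I-2,II-1,II-2]: 15 consistent
U/I-1 ? ·: uu|Uu|UU
U/I-2 un ·: uu
U/II-1 ? I-1×I-2: uu|Uu
U/II-2 ? I-1×I-2: uu|Uu
⇒ U over [I-1,I-2,II-1,II-2]: 6 consistent

II-2 ∈ {QQ Uu, QQ uu, Qq Uu, Qq uu}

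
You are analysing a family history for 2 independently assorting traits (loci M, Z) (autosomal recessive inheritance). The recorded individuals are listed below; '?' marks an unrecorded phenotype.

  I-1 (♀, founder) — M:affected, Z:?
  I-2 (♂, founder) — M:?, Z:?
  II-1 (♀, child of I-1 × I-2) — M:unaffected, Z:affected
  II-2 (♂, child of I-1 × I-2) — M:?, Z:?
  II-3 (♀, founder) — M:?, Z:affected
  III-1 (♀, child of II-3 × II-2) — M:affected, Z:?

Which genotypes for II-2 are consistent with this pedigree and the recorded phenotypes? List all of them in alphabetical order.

M/I-1 aff ·: mm
M/I-2 ? ·: MM|Mm
M/II-1 un I-1×I-2: Mm
M/II-2 ? I-1×I-2: Mm|mm
M/II-3 ? ·: Mm|mm
M/III-1 aff II-3×II-2: mm
⇒ M over [I-1,I-2,II-1,II-2,II-3,III-1]: 6 consistent
Z/I-1 ? ·: Zz|zz
Z/I-2 ? ·: Zz|zz
Z/II-1 aff I-1×I-2: zz
Z/II-2 ? I-1×I-2: ZZ|Zz|zz
Z/II-3 aff ·: zz
Z/III-1 ? II-3×II-2: Zz|zz
⇒ Z over [I-1,I-2,II-1,II-2,II-3,III-1]: 11 consistent

II-2 ∈ {Mm ZZ, Mm Zz, Mm zz, mm ZZ, mm Zz, mm zz}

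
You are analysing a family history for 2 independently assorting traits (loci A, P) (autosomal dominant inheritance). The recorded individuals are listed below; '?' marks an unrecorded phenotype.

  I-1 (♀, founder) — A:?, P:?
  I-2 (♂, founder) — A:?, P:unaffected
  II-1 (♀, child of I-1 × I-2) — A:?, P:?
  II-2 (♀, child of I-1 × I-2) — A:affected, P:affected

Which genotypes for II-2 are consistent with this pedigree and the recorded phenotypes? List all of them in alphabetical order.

A/I-1 ? ·: aa|Aa|AA
A/I-2 ? ·: aa|Aa|AA
A/II-1 ? I-1×I-2: aa|Aa|AA
A/II-2 aff I-1×I-2: Aa|AA
⇒ A over [I-1,I-2,II-1,II-2]: 21 consistent
P/I-1 ? ·: Pp|PP
P/I-2 un ·: pp
P/II-1 ? I-1×I-2: pp|Pp
P/II-2 aff I-1×I-2: Pp
⇒ P over [I-1,I-2,II-1,II-2]: 3 consistent

II-2 ∈ {AA Pp, Aa Pp}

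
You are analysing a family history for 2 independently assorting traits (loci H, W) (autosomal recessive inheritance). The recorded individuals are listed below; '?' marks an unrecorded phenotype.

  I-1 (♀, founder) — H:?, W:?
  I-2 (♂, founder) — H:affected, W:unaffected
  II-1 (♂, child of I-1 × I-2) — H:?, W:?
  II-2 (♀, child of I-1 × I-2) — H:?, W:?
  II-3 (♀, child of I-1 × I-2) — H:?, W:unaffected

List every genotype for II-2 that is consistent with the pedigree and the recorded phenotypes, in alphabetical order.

H/I-1 ? ·: HH|Hh|hh
H/I-2 aff ·: hh
H/II-1 ? I-1×I-2: Hh|hh
H/II-2 ? I-1×I-2: Hh|hh
H/II-3 ? I-1×I-2: Hh|hh
⇒ H over [I-1,I-2,II-1,II-2,II-3]: 10 consistent
W/I-1 ? ·: WW|Ww|ww
W/I-2 un ·: WW|Ww
W/II-1 ? I-1×I-2: WW|Ww|ww
W/II-2 ? I-1×I-2: WW|Ww|ww
W/II-3 un I-1×I-2: WW|Ww
⇒ W over [I-1,I-2,II-1,II-2,II-3]: 40 consistent

II-2 ∈ {Hh WW, Hh Ww, Hh ww, hh WW, hh Ww, hh ww}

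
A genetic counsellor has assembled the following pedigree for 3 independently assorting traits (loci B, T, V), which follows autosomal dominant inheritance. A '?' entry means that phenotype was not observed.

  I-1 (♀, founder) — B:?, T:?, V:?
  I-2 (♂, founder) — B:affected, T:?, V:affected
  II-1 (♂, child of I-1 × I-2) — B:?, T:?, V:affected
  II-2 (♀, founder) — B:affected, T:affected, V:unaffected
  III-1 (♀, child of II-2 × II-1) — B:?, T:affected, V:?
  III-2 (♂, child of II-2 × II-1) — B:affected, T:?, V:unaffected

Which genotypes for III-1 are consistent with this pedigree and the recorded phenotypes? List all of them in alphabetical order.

III-1 ∈ {BB TT Vv, BB TT vv, BB Tt Vv, BB Tt vv, Bb TT Vv, Bb TT vv, Bb Tt Vv, Bb Tt vv, bb TT Vv, bb TT vv, bb Tt Vv, bb Tt vv}

B/I-1 ? ·: bb|Bb|BB
B/I-2 aff ·: Bb|BB
B/II-1 ? I-1×I-2: bb|Bb|BB
B/II-2 aff ·: Bb|BB
B/III-1 ? II-2×II-1: bb|Bb|BB
B/III-2 aff II-2×II-1: Bb|BB
⇒ B over [I-1,I-2,II-1,II-2,III-1,III-2]: 76 consistent
T/I-1 ? ·: tt|Tt|TT
T/I-2 ? ·: tt|Tt|TT
T/II-1 ? I-1×I-2: tt|Tt|TT
T/II-2 aff ·: Tt|TT
T/III-1 aff II-2×II-1: Tt|TT
T/III-2 ? II-2×II-1: tt|Tt|TT
⇒ T over [I-1,I-2,II-1,II-2,III-1,III-2]: 102 consistent
V/I-1 ? ·: vv|Vv|VV
V/I-2 aff ·: Vv|VV
V/II-1 aff I-1×I-2: Vv
V/II-2 un ·: vv
V/III-1 ? II-2×II-1: vv|Vv
V/III-2 un II-2×II-1: vv
⇒ V over [I-1,I-2,II-1,II-2,III-1,III-2]: 10 consistent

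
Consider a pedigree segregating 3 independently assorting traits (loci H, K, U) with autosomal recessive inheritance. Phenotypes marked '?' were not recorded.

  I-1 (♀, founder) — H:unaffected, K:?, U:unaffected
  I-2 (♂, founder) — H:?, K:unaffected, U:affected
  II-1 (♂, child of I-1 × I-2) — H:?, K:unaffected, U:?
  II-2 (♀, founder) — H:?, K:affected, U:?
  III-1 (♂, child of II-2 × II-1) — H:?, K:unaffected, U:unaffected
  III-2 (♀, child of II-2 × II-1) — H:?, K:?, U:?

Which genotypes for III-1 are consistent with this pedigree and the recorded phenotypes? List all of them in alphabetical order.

H/I-1 un ·: HH|Hh
H/I-2 ? ·: HH|Hh|hh
H/II-1 ? I-1×I-2: HH|Hh|hh
H/II-2 ? ·: HH|Hh|hh
H/III-1 ? II-2×II-1: HH|Hh|hh
H/III-2 ? II-2×II-1: HH|Hh|hh
⇒ H over [I-1,I-2,II-1,II-2,III-1,III-2]: 121 consistent
K/I-1 ? ·: KK|Kk|kk
K/I-2 un ·: KK|Kk
K/II-1 un I-1×I-2: KK|Kk
K/II-2 aff ·: kk
K/III-1 un II-2×II-1: Kk
K/III-2 ? II-2×II-1: Kk|kk
⇒ K over [I-1,I-2,II-1,II-2,III-1,III-2]: 14 consistent
U/I-1 un ·: UU|Uu
U/I-2 aff ·: uu
U/II-1 ? I-1×I-2: Uu|uu
U/II-2 ? ·: UU|Uu|uu
U/III-1 un II-2×II-1: UU|Uu
U/III-2 ? II-2×II-1: UU|Uu|uu
⇒ U over [I-1,I-2,II-1,II-2,III-1,III-2]: 27 consistent

III-1 ∈ {HH Kk UU, HH Kk Uu, Hh Kk UU, Hh Kk Uu, hh Kk UU, hh Kk Uu}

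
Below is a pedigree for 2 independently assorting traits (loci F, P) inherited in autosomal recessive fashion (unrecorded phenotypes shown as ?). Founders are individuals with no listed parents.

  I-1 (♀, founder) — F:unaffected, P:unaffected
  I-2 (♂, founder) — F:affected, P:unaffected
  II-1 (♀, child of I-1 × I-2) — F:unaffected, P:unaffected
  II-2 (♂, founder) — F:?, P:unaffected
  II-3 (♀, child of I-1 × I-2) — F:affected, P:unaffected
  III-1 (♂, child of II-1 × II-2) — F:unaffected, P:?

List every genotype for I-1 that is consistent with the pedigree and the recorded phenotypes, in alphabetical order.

I-1 ∈ {Ff PP, Ff Pp}

F/I-1 un ·: Ff
F/I-2 aff ·: ff
F/II-1 un I-1×I-2: Ff
F/II-2 ? ·: FF|Ff|ff
F/II-3 aff I-1×I-2: ff
F/III-1 un II-1×II-2: FF|Ff
⇒ F over [I-1,I-2,II-1,II-2,II-3,III-1]: 5 consistent
P/I-1 un ·: PP|Pp
P/I-2 un ·: PP|Pp
P/II-1 un I-1×I-2: PP|Pp
P/II-2 un ·: PP|Pp
P/II-3 un I-1×I-2: PP|Pp
P/III-1 ? II-1×II-2: PP|Pp|pp
⇒ P over [I-1,I-2,II-1,II-2,II-3,III-1]: 51 consistent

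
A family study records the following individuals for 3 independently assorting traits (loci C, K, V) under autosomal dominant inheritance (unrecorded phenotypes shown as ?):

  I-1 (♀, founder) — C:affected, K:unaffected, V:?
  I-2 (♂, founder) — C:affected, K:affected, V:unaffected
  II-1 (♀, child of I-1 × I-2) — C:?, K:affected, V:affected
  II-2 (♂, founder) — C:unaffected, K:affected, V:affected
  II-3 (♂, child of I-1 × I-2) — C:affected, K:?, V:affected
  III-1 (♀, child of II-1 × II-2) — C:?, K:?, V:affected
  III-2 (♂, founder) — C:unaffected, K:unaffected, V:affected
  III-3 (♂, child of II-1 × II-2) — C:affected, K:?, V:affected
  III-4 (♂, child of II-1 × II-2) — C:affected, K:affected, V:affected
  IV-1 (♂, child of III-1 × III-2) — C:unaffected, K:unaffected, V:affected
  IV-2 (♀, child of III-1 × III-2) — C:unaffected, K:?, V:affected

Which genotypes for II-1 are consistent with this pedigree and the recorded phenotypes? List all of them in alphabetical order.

II-1 ∈ {CC Kk Vv, Cc Kk Vv}

C/I-1 aff ·: Cc|CC
C/I-2 aff ·: Cc|CC
C/II-1 ? I-1×I-2: Cc|CC
C/II-2 un ·: cc
C/II-3 aff I-1×I-2: Cc|CC
C/III-1 ? II-1×II-2: cc|Cc
C/III-2 un ·: cc
C/III-3 aff II-1×II-2: Cc
C/III-4 aff II-1×II-2: Cc
C/IV-1 un III-1×III-2: cc
C/IV-2 un III-1×III-2: cc
⇒ C over [I-1,I-2,II-1,II-2,II-3,III-1,III-2,III-3,III-4,IV-1,IV-2]: 19 consistent
K/I-1 un ·: kk
K/I-2 aff ·: Kk|KK
K/II-1 aff I-1×I-2: Kk
K/II-2 aff ·: Kk|KK
K/II-3 ? I-1×I-2: kk|Kk
K/III-1 ? II-1×II-2: kk|Kk
K/III-2 un ·: kk
K/III-3 ? II-1×II-2: kk|Kk|KK
K/III-4 aff II-1×II-2: Kk|KK
K/IV-1 un III-1×III-2: kk
K/IV-2 ? III-1×III-2: kk|Kk
⇒ K over [I-1,I-2,II-1,II-2,II-3,III-1,III-2,III-3,III-4,IV-1,IV-2]: 78 consistent
V/I-1 ? ·: Vv|VV
V/I-2 un ·: vv
V/II-1 aff I-1×I-2: Vv
V/II-2 aff ·: Vv|VV
V/II-3 aff I-1×I-2: Vv
V/III-1 aff II-1×II-2: Vv|VV
V/III-2 aff ·: Vv|VV
V/III-3 aff II-1×II-2: Vv|VV
V/III-4 aff II-1×II-2: Vv|VV
V/IV-1 aff III-1×III-2: Vv|VV
V/IV-2 aff III-1×III-2: Vv|VV
⇒ V over [I-1,I-2,II-1,II-2,II-3,III-1,III-2,III-3,III-4,IV-1,IV-2]: 208 consistent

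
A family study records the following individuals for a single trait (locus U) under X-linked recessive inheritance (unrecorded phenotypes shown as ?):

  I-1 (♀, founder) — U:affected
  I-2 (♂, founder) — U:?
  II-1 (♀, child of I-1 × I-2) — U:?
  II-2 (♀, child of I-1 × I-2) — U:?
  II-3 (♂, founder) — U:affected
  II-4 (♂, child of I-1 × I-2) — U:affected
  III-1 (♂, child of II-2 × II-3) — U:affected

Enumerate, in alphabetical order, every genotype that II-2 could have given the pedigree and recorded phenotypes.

U/I-1 aff ·: X^uX^u
U/I-2 ? ·: X^UY|X^uY
U/II-1 ? I-1×I-2: X^UX^u|X^uX^u
U/II-2 ? I-1×I-2: X^UX^u|X^uX^u
U/II-3 aff ·: X^uY
U/II-4 aff I-1×I-2: X^uY
U/III-1 aff II-2×II-3: X^uY
⇒ U over [I-1,I-2,II-1,II-2,II-3,II-4,III-1]: 2 consistent

II-2 ∈ {X^UX^u, X^uX^u}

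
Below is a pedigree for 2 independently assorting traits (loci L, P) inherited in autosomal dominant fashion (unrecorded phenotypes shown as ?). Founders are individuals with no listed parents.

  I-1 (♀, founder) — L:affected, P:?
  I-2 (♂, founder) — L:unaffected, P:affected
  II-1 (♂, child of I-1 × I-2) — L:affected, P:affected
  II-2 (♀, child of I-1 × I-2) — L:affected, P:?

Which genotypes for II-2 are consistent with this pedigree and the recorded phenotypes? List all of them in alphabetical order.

L/I-1 aff ·: Ll|LL
L/I-2 un ·: ll
L/II-1 aff I-1×I-2: Ll
L/II-2 aff I-1×I-2: Ll
⇒ L over [I-1,I-2,II-1,II-2]: 2 consistent
P/I-1 ? ·: pp|Pp|PP
P/I-2 aff ·: Pp|PP
P/II-1 aff I-1×I-2: Pp|PP
P/II-2 ? I-1×I-2: pp|Pp|PP
⇒ P over [I-1,I-2,II-1,II-2]: 18 consistent

II-2 ∈ {Ll PP, Ll Pp, Ll pp}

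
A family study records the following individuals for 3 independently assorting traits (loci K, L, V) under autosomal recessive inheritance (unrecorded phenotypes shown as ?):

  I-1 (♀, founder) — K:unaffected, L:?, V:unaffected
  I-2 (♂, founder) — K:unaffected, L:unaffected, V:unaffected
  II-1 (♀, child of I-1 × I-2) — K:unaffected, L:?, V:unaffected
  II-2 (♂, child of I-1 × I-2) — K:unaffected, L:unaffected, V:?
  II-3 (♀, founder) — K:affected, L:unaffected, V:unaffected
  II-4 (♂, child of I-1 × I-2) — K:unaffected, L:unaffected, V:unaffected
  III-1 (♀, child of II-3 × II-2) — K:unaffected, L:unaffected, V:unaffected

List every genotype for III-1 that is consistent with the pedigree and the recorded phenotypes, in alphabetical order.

K/I-1 un ·: KK|Kk
K/I-2 un ·: KK|Kk
K/II-1 un I-1×I-2: KK|Kk
K/II-2 un I-1×I-2: KK|Kk
K/II-3 aff ·: kk
K/II-4 un I-1×I-2: KK|Kk
K/III-1 un II-3×II-2: Kk
⇒ K over [I-1,I-2,II-1,II-2,II-3,II-4,III-1]: 25 consistent
L/I-1 ? ·: LL|Ll|ll
L/I-2 un ·: LL|Ll
L/II-1 ? I-1×I-2: LL|Ll|ll
L/II-2 un I-1×I-2: LL|Ll
L/II-3 un ·: LL|Ll
L/II-4 un I-1×I-2: LL|Ll
L/III-1 un II-3×II-2: LL|Ll
⇒ L over [I-1,I-2,II-1,II-2,II-3,II-4,III-1]: 113 consistent
V/I-1 un ·: VV|Vv
V/I-2 un ·: VV|Vv
V/II-1 un I-1×I-2: VV|Vv
V/II-2 ? I-1×I-2: VV|Vv|vv
V/II-3 un ·: VV|Vv
V/II-4 un I-1×I-2: VV|Vv
V/III-1 un II-3×II-2: VV|Vv
⇒ V over [I-1,I-2,II-1,II-2,II-3,II-4,III-1]: 95 consistent

III-1 ∈ {Kk LL VV, Kk LL Vv, Kk Ll VV, Kk Ll Vv}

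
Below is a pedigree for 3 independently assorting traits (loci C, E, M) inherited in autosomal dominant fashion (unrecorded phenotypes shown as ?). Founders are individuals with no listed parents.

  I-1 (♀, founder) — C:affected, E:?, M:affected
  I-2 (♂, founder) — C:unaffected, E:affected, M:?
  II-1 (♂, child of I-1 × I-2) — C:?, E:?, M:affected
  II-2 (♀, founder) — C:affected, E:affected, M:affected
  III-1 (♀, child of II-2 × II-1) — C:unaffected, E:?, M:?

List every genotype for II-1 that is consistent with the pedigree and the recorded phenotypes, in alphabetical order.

C/I-1 aff ·: Cc|CC
C/I-2 un ·: cc
C/II-1 ? I-1×I-2: cc|Cc
C/II-2 aff ·: Cc
C/III-1 un II-2×II-1: cc
⇒ C over [I-1,I-2,II-1,II-2,III-1]: 3 consistent
E/I-1 ? ·: ee|Ee|EE
E/I-2 aff ·: Ee|EE
E/II-1 ? I-1×I-2: ee|Ee|EE
E/II-2 aff ·: Ee|EE
E/III-1 ? II-2×II-1: ee|Ee|EE
⇒ E over [I-1,I-2,II-1,II-2,III-1]: 43 consistent
M/I-1 aff ·: Mm|MM
M/I-2 ? ·: mm|Mm|MM
M/II-1 aff I-1×I-2: Mm|MM
M/II-2 aff ·: Mm|MM
M/III-1 ? II-2×II-1: mm|Mm|MM
⇒ M over [I-1,I-2,II-1,II-2,III-1]: 37 consistent

II-1 ∈ {Cc EE MM, Cc EE Mm, Cc Ee MM, Cc Ee Mm, Cc ee MM, Cc ee Mm, cc EE MM, cc EE Mm, cc Ee MM, cc Ee Mm, cc ee MM, cc ee Mm}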